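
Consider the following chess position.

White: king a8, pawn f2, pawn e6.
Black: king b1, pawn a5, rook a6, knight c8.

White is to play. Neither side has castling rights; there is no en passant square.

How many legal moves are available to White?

White to move; king on a8.
In check: yes, from the black rook on a6.
Legal moves: Kb8, Kb7.
Count: 2.

2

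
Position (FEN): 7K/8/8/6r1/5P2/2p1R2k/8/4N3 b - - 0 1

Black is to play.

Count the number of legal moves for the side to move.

4

Black to move; king on h3.
In check: yes, from the white rook on e3.
Legal moves: Kh4, Kg4, Kh2, Rg3.
Count: 4.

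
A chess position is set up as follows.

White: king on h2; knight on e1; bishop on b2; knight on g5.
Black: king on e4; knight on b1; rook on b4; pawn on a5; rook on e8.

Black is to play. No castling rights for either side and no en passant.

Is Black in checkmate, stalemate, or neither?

neither

Black to move; black king on e4.
In check: yes, from the white knight on g5.
King squares — d3: attacked by Ne1; e3: available; f3: attacked by Ne1; d4: attacked by Bb2; f4: available; d5: available; e5: attacked by Bb2; f5: available.
Legal moves for Black: Kf5, Kd5, Kf4, Ke3.
Black is in check but has 4 legal moves → neither.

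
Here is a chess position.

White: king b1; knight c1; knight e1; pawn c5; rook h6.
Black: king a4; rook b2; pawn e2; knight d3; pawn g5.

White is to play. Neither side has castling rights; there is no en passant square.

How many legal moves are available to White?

1

White to move; king on b1.
In check: yes, from the black rook on b2.
Legal moves: Ka1.
Count: 1.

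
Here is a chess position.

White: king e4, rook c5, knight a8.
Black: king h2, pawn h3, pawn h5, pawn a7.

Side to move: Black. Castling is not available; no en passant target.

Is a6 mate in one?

no

After a6: white king on e4; in check: no.
White is not in check, so this cannot be checkmate.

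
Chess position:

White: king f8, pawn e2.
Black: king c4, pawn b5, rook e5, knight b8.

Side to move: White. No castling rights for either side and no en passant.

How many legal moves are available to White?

White to move; king on f8.
In check: no.
Legal moves: Kg8, Kg7, Kf7, e3, e4.
Count: 5.

5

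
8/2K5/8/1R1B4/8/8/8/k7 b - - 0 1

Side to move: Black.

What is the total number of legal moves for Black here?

Black to move; king on a1.
In check: no.
Legal moves: none.
Count: 0.

0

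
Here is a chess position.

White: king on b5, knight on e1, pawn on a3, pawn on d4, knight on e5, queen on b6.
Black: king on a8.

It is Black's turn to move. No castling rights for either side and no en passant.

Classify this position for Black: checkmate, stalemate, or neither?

Black to move; black king on a8.
In check: no.
King squares — a7: attacked by Qb6; b7: attacked by Qb6; b8: attacked by Qb6.
Legal moves for Black: none.
Not in check and no legal moves → stalemate.

stalemate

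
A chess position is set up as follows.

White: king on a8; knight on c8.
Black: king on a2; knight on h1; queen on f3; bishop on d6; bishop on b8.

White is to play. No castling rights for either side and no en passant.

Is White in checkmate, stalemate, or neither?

White to move; white king on a8.
In check: yes, from the black queen on f3.
King squares — a7: attacked by Bb8; b7: attacked by Qf3; b8: attacked by Bd6.
Legal moves for White: none.
In check with no legal moves → checkmate.

checkmate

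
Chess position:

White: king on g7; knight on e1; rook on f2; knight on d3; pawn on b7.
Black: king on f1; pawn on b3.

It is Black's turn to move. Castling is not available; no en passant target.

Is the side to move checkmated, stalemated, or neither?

neither

Black to move; black king on f1.
In check: yes, from the white rook on f2.
Legal moves for Black: Kg1.
Black is in check but has 1 legal move → neither.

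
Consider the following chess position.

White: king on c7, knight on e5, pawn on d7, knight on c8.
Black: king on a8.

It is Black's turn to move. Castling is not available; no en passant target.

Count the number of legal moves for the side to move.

Black to move; king on a8.
In check: no.
Legal moves: none.
Count: 0.

0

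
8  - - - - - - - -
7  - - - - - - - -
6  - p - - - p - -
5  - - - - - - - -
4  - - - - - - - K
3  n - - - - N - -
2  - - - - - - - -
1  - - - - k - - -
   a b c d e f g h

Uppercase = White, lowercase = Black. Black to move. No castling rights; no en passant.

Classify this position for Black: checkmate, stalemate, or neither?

neither

Black to move; black king on e1.
In check: yes, from the white knight on f3.
King squares — d1: available; f1: available; d2: attacked by Nf3; e2: available; f2: available.
Legal moves for Black: Kf2, Ke2, Kf1, Kd1.
Black is in check but has 4 legal moves → neither.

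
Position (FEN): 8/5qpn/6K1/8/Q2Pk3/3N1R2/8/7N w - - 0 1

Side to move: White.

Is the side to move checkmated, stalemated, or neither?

neither

White to move; white king on g6.
In check: yes, from the black queen on f7.
King squares — f5: attacked by Ke4; g5: attacked by Nh7; h5: attacked by Qf7; f6: attacked by Qf7; h6: attacked by Pg7; f7: available; g7: attacked by Qf7; h7: available.
Legal moves for White: Kxh7, Kxf7, Rxf7.
White is in check but has 3 legal moves → neither.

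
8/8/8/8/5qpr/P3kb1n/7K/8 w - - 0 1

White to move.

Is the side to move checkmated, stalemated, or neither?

checkmate

White to move; white king on h2.
In check: yes, from the black queen on f4.
King squares — g1: attacked by Nh3; h1: attacked by Bf3; g2: attacked by Bf3; g3: attacked by Qf4; h3: attacked by Pg4.
Legal moves for White: none.
In check with no legal moves → checkmate.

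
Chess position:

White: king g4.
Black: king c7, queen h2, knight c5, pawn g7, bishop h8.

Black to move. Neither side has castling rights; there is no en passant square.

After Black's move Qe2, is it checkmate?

After Qe2: white king on g4; in check: yes, from the black queen on e2.
White has 6 legal replies: Kg5, Kf5, Kh4, Kf4, Kh3, Kg3.
In check but a legal move exists → not checkmate.

no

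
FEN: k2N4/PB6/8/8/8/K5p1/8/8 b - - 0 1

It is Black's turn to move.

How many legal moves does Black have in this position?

Black to move; king on a8.
In check: yes, from the white bishop on b7.
Legal moves: Kxa7.
Count: 1.

1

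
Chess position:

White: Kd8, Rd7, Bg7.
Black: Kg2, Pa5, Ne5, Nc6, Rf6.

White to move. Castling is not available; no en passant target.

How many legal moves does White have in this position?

White to move; king on d8.
In check: yes, from the black knight on c6.
Legal moves: Ke8, Kc8, Kc7.
Count: 3.

3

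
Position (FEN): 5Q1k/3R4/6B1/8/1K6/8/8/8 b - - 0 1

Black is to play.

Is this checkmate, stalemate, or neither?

Black to move; black king on h8.
In check: yes, from the white queen on f8.
King squares — g7: attacked by Rd7; h7: attacked by Bg6; g8: attacked by Qf8.
Legal moves for Black: none.
In check with no legal moves → checkmate.

checkmate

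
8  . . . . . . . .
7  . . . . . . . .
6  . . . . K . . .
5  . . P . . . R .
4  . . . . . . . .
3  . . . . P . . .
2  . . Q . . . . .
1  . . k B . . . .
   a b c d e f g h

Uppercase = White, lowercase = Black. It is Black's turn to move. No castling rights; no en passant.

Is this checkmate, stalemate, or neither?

checkmate

Black to move; black king on c1.
In check: yes, from the white queen on c2.
King squares — b1: attacked by Qc2; d1: attacked by Qc2; b2: attacked by Qc2; c2: attacked by Bd1; d2: attacked by Qc2.
Legal moves for Black: none.
In check with no legal moves → checkmate.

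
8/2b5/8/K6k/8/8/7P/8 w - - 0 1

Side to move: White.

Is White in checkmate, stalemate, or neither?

White to move; white king on a5.
In check: yes, from the black bishop on c7.
King squares — a4: available; b4: available; b5: available; a6: available; b6: attacked by Bc7.
Legal moves for White: Ka6, Kb5, Kb4, Ka4.
White is in check but has 4 legal moves → neither.

neither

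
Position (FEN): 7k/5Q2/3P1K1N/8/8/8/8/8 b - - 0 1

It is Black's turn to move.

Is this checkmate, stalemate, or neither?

stalemate

Black to move; black king on h8.
In check: no.
King squares — g7: attacked by Kf6; h7: attacked by Qf7; g8: attacked by Nh6.
Legal moves for Black: none.
Not in check and no legal moves → stalemate.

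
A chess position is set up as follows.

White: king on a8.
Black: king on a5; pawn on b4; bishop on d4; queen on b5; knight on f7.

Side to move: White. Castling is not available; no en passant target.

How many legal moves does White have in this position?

0

White to move; king on a8.
In check: no.
Legal moves: none.
Count: 0.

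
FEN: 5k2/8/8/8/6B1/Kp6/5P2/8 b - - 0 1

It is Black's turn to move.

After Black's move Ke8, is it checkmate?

After Ke8: white king on a3; in check: no.
White is not in check, so this cannot be checkmate.

no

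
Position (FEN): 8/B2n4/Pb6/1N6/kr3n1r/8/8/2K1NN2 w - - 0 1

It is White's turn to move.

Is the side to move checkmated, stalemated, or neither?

neither

White to move; white king on c1.
In check: no.
Legal moves for White: Bb8, Bxb6, Nc7, Nd6, Nd4, Nc3+, Na3, Ng3, Ne3, Nh2, Nd2, Nf3, Nd3, Ng2, Nc2, Kd2, Kc2, Kd1.
White has 18 legal moves and is not in check → neither.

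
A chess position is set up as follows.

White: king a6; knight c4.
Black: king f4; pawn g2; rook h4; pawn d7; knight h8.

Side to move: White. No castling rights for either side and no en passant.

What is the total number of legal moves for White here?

13

White to move; king on a6.
In check: no.
Legal moves: Kb7, Ka7, Kb6, Kb5, Ka5, Nd6, Nb6, Ne5, Na5, Ne3, Na3, Nd2, Nb2.
Count: 13.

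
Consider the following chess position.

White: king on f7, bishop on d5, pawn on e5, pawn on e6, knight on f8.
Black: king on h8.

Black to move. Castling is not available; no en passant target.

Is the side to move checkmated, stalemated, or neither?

stalemate

Black to move; black king on h8.
In check: no.
King squares — g7: attacked by Kf7; h7: attacked by Nf8; g8: attacked by Kf7.
Legal moves for Black: none.
Not in check and no legal moves → stalemate.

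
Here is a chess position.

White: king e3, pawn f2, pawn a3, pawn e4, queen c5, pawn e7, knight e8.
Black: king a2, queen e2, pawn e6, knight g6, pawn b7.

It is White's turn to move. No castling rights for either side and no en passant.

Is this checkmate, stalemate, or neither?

neither

White to move; white king on e3.
In check: yes, from the black queen on e2.
King squares — d2: attacked by Qe2; e2: available; f2: own pawn; d3: attacked by Qe2; f3: attacked by Qe2; d4: available; e4: own pawn; f4: attacked by Ng6.
Legal moves for White: Kd4, Kxe2.
White is in check but has 2 legal moves → neither.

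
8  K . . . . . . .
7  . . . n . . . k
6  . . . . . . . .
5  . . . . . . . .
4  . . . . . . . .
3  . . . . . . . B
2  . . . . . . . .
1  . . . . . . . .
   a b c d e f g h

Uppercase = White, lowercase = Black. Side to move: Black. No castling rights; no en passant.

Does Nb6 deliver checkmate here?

After Nb6: white king on a8; in check: yes, from the black knight on b6.
White has 3 legal replies: Kb8, Kb7, Ka7.
In check but a legal move exists → not checkmate.

no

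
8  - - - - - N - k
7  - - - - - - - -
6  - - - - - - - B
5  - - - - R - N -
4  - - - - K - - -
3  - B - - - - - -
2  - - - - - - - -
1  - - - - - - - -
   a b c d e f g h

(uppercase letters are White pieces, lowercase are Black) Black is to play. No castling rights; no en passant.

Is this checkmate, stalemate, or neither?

stalemate

Black to move; black king on h8.
In check: no.
King squares — g7: attacked by Bh6; h7: attacked by Ng5; g8: attacked by Bb3.
Legal moves for Black: none.
Not in check and no legal moves → stalemate.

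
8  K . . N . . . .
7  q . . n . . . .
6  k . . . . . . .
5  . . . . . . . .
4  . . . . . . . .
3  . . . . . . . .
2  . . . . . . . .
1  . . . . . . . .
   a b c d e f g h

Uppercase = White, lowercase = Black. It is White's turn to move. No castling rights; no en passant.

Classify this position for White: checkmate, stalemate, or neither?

White to move; white king on a8.
In check: yes, from the black queen on a7.
King squares — a7: attacked by Ka6; b7: attacked by Ka6; b8: attacked by Qa7.
Legal moves for White: none.
In check with no legal moves → checkmate.

checkmate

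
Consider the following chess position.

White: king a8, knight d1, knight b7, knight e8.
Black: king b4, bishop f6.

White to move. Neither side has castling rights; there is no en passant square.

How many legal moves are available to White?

White to move; king on a8.
In check: no.
Legal moves: Ng7, Nc7, Nxf6, Ned6, Kb8, Ka7, Nd8, Nbd6, Nc5, Na5, Ne3, Nc3, Nf2, Nb2.
Count: 14.

14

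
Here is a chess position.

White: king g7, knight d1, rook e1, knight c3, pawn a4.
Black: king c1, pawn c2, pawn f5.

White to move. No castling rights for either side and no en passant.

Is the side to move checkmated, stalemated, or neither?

White to move; white king on g7.
In check: no.
Legal moves for White include: Kh8, Kg8, Kf8, Kh7, Kf7, Kh6, Kg6, Kf6, Nd5, Nb5, Ne4, Ne2+, Na2+, Nb1, Re8, Re7, Re6, Re5, ... (list truncated; more exist).
White has legal moves and is not in check → neither.

neither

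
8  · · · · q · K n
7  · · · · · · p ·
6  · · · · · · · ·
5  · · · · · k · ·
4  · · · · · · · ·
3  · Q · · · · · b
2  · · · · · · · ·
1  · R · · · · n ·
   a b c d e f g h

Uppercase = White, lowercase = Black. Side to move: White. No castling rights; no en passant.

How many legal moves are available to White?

White to move; king on g8.
In check: yes, from the black queen on e8.
Legal moves: Kh7, Kxg7.
Count: 2.

2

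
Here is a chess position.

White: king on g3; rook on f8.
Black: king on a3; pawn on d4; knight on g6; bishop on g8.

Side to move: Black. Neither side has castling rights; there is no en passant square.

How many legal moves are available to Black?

19

Black to move; king on a3.
In check: no.
Legal moves: Bh7, Bf7, Be6, Bd5, Bc4, Bb3, Ba2, Nh8, Nxf8, Ne7, Ne5, Nh4, Nf4, Kb4, Ka4, Kb3, Kb2, Ka2, d3.
Count: 19.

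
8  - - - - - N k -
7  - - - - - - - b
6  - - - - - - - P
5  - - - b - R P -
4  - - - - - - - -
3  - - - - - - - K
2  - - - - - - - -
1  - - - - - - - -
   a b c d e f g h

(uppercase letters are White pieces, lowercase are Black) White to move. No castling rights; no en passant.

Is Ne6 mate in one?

After Ne6: black king on g8; in check: no.
Black is not in check, so this cannot be checkmate.

no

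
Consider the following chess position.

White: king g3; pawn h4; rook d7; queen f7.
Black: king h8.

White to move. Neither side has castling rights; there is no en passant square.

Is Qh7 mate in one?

After Qh7: black king on h8; in check: yes, from the white queen on h7.
King squares — g7: attacked by Rd7; h7: attacked by Rd7; g8: attacked by Qh7.
Black has no legal moves → checkmate.

yes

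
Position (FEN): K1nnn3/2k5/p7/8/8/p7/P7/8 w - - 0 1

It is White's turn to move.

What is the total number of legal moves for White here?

White to move; king on a8.
In check: no.
Legal moves: none.
Count: 0.

0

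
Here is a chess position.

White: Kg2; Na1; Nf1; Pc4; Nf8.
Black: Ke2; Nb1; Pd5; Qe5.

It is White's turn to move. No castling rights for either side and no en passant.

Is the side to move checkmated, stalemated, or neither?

White to move; white king on g2.
In check: no.
Legal moves for White: Nh7, Nd7, Ng6, Ne6, Kh3, Kh1, Kg1, Ng3+, Ne3, Nh2, Nd2, Nb3, Nc2, cxd5, c5.
White has 15 legal moves and is not in check → neither.

neither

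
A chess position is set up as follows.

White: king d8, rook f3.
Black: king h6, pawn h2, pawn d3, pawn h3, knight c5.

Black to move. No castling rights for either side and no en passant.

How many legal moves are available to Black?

Black to move; king on h6.
In check: no.
Legal moves: Kh7, Kg7, Kg6, Kh5, Kg5, Nd7, Nb7+, Ne6+, Na6, Ne4, Na4, Nb3, d2, h1=Q, h1=R, h1=B, h1=N.
Count: 17.

17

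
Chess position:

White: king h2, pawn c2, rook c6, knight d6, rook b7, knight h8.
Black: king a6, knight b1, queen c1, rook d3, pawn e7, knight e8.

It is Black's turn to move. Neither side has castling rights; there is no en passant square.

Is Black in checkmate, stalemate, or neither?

neither

Black to move; black king on a6.
In check: yes, from the white rook on c6.
King squares — a5: available; b5: attacked by Nd6; b6: attacked by Rc6; a7: attacked by Rb7; b7: attacked by Nd6.
Legal moves for Black: Ka5.
Black is in check but has 1 legal move → neither.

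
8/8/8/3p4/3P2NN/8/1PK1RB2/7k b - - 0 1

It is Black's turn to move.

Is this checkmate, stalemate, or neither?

Black to move; black king on h1.
In check: no.
King squares — g1: attacked by Bf2; g2: attacked by Nh4; h2: attacked by Ng4.
Legal moves for Black: none.
Not in check and no legal moves → stalemate.

stalemate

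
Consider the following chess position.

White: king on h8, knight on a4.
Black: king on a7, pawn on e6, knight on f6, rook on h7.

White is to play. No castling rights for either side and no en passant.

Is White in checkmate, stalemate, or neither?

White to move; white king on h8.
In check: yes, from the black rook on h7.
King squares — g7: attacked by Rh7; h7: attacked by Nf6; g8: attacked by Nf6.
Legal moves for White: none.
In check with no legal moves → checkmate.

checkmate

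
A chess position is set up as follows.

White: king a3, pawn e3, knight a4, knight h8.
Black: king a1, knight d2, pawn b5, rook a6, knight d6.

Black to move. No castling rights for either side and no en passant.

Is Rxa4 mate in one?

yes

After Rxa4: white king on a3; in check: yes, from the black rook on a4.
King squares — a2: attacked by Ka1; b2: attacked by Ka1; b3: attacked by Nd2; a4: attacked by Pb5; b4: attacked by Ra4.
White has no legal moves → checkmate.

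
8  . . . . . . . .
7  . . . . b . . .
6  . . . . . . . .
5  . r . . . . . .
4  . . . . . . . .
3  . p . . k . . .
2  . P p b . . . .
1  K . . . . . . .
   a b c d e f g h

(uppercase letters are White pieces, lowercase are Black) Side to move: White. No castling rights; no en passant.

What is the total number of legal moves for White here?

White to move; king on a1.
In check: no.
Legal moves: none.
Count: 0.

0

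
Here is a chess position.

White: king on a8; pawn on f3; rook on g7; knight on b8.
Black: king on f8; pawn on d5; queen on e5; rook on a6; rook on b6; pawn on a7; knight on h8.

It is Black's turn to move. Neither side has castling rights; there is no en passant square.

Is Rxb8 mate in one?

After Rxb8: white king on a8; in check: yes, from the black rook on b8.
King squares — a7: attacked by Ra6; b7: attacked by Rb8; b8: attacked by Qe5.
White has no legal moves → checkmate.

yes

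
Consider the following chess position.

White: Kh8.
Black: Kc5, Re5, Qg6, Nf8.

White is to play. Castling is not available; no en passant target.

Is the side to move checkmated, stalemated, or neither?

stalemate

White to move; white king on h8.
In check: no.
King squares — g7: attacked by Qg6; h7: attacked by Qg6; g8: attacked by Qg6.
Legal moves for White: none.
Not in check and no legal moves → stalemate.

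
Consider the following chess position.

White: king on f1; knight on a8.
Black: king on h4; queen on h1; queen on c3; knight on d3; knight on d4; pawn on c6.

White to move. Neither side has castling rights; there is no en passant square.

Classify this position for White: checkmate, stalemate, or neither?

checkmate

White to move; white king on f1.
In check: yes, from the black queen on h1.
King squares — e1: attacked by Qh1; g1: attacked by Qh1; e2: attacked by Nd4; f2: attacked by Nd3; g2: attacked by Qh1.
Legal moves for White: none.
In check with no legal moves → checkmate.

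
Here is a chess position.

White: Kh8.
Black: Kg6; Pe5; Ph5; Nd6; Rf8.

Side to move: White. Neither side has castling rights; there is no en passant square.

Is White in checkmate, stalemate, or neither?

White to move; white king on h8.
In check: yes, from the black rook on f8.
King squares — g7: attacked by Kg6; h7: attacked by Kg6; g8: attacked by Rf8.
Legal moves for White: none.
In check with no legal moves → checkmate.

checkmate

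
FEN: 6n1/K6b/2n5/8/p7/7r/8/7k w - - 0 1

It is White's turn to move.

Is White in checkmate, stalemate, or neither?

neither

White to move; white king on a7.
In check: yes, from the black knight on c6.
Legal moves for White: Ka8, Kb7, Kb6, Ka6.
White is in check but has 4 legal moves → neither.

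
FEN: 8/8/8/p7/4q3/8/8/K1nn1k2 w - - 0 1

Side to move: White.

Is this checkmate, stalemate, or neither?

stalemate

White to move; white king on a1.
In check: no.
King squares — b1: attacked by Qe4; a2: attacked by Nc1; b2: attacked by Nd1.
Legal moves for White: none.
Not in check and no legal moves → stalemate.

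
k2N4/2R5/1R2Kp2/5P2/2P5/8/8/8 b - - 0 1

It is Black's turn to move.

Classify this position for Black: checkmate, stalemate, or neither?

stalemate

Black to move; black king on a8.
In check: no.
King squares — a7: attacked by Rc7; b7: attacked by Rb6; b8: attacked by Rb6.
Legal moves for Black: none.
Not in check and no legal moves → stalemate.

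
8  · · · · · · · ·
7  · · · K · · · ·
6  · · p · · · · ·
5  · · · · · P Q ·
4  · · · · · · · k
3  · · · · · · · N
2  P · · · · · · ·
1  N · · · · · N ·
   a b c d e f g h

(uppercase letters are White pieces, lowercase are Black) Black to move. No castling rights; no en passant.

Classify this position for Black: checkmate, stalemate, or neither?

Black to move; black king on h4.
In check: yes, from the white queen on g5.
King squares — g3: attacked by Qg5; h3: attacked by Ng1; g4: attacked by Qg5; g5: attacked by Nh3; h5: attacked by Qg5.
Legal moves for Black: none.
In check with no legal moves → checkmate.

checkmate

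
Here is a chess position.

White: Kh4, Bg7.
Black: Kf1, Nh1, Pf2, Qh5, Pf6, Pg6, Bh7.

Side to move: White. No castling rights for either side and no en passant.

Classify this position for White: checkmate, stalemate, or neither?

checkmate

White to move; white king on h4.
In check: yes, from the black queen on h5.
King squares — g3: attacked by Nh1; h3: attacked by Qh5; g4: attacked by Qh5; g5: attacked by Qh5; h5: attacked by Pg6.
Legal moves for White: none.
In check with no legal moves → checkmate.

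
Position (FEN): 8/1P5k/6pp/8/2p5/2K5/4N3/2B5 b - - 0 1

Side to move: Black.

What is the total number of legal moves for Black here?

5

Black to move; king on h7.
In check: no.
Legal moves: Kh8, Kg8, Kg7, h5, g5.
Count: 5.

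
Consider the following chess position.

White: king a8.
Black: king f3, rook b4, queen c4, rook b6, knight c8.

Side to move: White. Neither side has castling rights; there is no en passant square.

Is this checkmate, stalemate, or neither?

stalemate

White to move; white king on a8.
In check: no.
King squares — a7: attacked by Nc8; b7: attacked by Rb6; b8: attacked by Rb6.
Legal moves for White: none.
Not in check and no legal moves → stalemate.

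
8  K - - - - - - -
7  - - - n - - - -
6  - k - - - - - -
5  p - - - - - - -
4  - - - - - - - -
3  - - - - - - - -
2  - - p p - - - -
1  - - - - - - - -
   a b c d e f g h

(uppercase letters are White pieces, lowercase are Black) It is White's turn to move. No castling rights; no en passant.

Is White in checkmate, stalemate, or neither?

stalemate

White to move; white king on a8.
In check: no.
King squares — a7: attacked by Kb6; b7: attacked by Kb6; b8: attacked by Nd7.
Legal moves for White: none.
Not in check and no legal moves → stalemate.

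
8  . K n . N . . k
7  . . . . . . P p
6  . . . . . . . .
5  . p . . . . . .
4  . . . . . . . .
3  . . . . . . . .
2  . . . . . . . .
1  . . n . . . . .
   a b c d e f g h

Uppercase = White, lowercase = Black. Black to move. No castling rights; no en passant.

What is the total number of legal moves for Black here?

Black to move; king on h8.
In check: yes, from the white pawn on g7.
Legal moves: Kg8.
Count: 1.

1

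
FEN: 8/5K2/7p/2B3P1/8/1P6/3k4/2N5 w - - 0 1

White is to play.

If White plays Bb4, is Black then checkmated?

no

After Bb4: black king on d2; in check: yes, from the white bishop on b4.
Black has 4 legal replies: Ke3, Kc2, Kd1, Kxc1.
In check but a legal move exists → not checkmate.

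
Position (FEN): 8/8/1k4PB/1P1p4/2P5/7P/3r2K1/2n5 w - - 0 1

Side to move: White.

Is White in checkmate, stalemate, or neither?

White to move; white king on g2.
In check: yes, from the black rook on d2.
King squares — f1: available; g1: available; h1: available; f2: attacked by Rd2; h2: attacked by Rd2; f3: available; g3: available; h3: own pawn.
Legal moves for White: Kg3, Kf3, Kh1, Kg1, Kf1, Bxd2.
White is in check but has 6 legal moves → neither.

neither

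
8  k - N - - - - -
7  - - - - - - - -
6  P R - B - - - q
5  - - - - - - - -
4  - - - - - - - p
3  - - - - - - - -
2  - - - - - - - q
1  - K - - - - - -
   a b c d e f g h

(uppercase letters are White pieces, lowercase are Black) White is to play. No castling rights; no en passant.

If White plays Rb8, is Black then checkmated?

After Rb8: black king on a8; in check: yes, from the white rook on b8.
King squares — a7: attacked by Nc8; b7: attacked by Pa6; b8: attacked by Bd6.
Black has no legal moves → checkmate.

yes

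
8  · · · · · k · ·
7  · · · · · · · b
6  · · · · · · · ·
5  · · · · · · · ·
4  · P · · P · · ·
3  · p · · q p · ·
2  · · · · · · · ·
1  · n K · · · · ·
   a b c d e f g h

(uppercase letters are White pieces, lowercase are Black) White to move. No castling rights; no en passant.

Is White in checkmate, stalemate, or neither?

White to move; white king on c1.
In check: yes, from the black queen on e3.
King squares — b1: available; d1: available; b2: available; c2: attacked by Pb3; d2: attacked by Nb1.
Legal moves for White: Kb2, Kd1, Kxb1.
White is in check but has 3 legal moves → neither.

neither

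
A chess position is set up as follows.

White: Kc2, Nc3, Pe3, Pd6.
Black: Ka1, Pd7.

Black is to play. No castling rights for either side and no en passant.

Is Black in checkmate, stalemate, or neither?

Black to move; black king on a1.
In check: no.
King squares — b1: attacked by Kc2; a2: attacked by Nc3; b2: attacked by Kc2.
Legal moves for Black: none.
Not in check and no legal moves → stalemate.

stalemate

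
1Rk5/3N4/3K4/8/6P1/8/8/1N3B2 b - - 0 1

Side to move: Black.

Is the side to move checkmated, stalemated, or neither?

checkmate

Black to move; black king on c8.
In check: yes, from the white rook on b8.
King squares — b7: attacked by Rb8; c7: attacked by Kd6; d7: attacked by Kd6; b8: attacked by Nd7; d8: attacked by Rb8.
Legal moves for Black: none.
In check with no legal moves → checkmate.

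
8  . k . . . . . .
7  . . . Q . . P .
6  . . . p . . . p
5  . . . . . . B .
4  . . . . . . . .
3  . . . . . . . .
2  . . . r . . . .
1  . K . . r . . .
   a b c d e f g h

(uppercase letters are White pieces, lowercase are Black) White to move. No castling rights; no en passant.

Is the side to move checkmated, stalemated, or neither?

White to move; white king on b1.
In check: yes, from the black rook on e1.
King squares — a1: attacked by Re1; c1: attacked by Re1; a2: attacked by Rd2; b2: attacked by Rd2; c2: attacked by Rd2.
Legal moves for White: none.
In check with no legal moves → checkmate.

checkmate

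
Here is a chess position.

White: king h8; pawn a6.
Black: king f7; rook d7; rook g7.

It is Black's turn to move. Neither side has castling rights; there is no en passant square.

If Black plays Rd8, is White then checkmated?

yes

After Rd8: white king on h8; in check: yes, from the black rook on d8.
King squares — g7: attacked by Kf7; h7: attacked by Rg7; g8: attacked by Kf7.
White has no legal moves → checkmate.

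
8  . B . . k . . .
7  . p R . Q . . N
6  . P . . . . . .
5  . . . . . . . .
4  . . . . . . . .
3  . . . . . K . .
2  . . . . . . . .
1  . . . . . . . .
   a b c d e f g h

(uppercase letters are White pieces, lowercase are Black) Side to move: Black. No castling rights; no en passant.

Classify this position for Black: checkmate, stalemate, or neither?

checkmate

Black to move; black king on e8.
In check: yes, from the white queen on e7.
King squares — d7: attacked by Rc7; e7: attacked by Rc7; f7: attacked by Qe7; d8: attacked by Qe7; f8: attacked by Qe7.
Legal moves for Black: none.
In check with no legal moves → checkmate.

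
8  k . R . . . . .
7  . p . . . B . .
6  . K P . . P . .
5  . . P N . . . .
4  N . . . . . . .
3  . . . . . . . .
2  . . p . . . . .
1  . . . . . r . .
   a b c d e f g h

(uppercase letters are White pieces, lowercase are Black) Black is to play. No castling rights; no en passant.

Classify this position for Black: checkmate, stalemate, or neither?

Black to move; black king on a8.
In check: yes, from the white rook on c8.
King squares — a7: attacked by Kb6; b7: own pawn; b8: attacked by Rc8.
Legal moves for Black: none.
In check with no legal moves → checkmate.

checkmate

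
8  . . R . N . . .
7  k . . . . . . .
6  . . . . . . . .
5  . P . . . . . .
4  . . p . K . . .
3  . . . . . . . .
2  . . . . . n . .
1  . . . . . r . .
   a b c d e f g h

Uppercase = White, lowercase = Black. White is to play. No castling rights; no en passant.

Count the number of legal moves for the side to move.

White to move; king on e4.
In check: yes, from the black knight on f2.
Legal moves: Kf5, Ke5, Kd5, Kf4, Kd4, Kf3, Ke3.
Count: 7.

7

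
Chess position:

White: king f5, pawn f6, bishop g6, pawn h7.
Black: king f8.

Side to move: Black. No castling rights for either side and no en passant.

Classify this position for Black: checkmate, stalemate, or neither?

Black to move; black king on f8.
In check: no.
King squares — e7: attacked by Pf6; f7: attacked by Bg6; g7: attacked by Pf6; e8: attacked by Bg6; g8: attacked by Ph7.
Legal moves for Black: none.
Not in check and no legal moves → stalemate.

stalemate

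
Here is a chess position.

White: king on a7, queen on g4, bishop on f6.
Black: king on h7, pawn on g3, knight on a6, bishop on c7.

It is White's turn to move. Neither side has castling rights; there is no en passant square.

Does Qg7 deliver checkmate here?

yes

After Qg7: black king on h7; in check: yes, from the white queen on g7.
King squares — g6: attacked by Qg7; h6: attacked by Qg7; g7: attacked by Bf6; g8: attacked by Qg7; h8: attacked by Qg7.
Black has no legal moves → checkmate.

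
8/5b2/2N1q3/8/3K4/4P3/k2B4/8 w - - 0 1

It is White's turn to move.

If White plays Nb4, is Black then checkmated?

no

After Nb4: black king on a2; in check: yes, from the white knight on b4.
Black has 5 legal replies: Kb3, Ka3, Kb2, Kb1, Ka1.
In check but a legal move exists → not checkmate.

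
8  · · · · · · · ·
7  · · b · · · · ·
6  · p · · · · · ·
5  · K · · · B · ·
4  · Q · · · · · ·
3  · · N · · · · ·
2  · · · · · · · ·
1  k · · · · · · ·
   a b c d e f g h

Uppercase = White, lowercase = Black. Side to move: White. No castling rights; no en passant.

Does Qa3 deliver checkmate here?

yes

After Qa3: black king on a1; in check: yes, from the white queen on a3.
King squares — b1: attacked by Nc3; a2: attacked by Qa3; b2: attacked by Qa3.
Black has no legal moves → checkmate.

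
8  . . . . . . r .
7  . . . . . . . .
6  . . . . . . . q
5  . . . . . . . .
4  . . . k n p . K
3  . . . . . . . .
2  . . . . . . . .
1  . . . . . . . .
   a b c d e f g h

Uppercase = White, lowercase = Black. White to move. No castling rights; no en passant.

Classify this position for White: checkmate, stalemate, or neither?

White to move; white king on h4.
In check: yes, from the black queen on h6.
King squares — g3: attacked by Ne4; h3: attacked by Qh6; g4: attacked by Rg8; g5: attacked by Ne4; h5: attacked by Qh6.
Legal moves for White: none.
In check with no legal moves → checkmate.

checkmate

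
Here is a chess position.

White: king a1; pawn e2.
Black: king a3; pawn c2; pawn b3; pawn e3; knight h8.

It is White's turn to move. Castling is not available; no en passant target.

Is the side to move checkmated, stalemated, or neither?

stalemate

White to move; white king on a1.
In check: no.
King squares — b1: attacked by Pc2; a2: attacked by Ka3; b2: attacked by Ka3.
Legal moves for White: none.
Not in check and no legal moves → stalemate.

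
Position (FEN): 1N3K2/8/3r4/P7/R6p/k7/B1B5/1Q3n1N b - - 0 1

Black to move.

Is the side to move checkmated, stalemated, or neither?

Black to move; black king on a3.
In check: yes, from the white rook on a4.
King squares — a2: attacked by Qb1; b2: attacked by Qb1; b3: attacked by Qb1; a4: attacked by Bc2; b4: attacked by Qb1.
Legal moves for Black: none.
In check with no legal moves → checkmate.

checkmate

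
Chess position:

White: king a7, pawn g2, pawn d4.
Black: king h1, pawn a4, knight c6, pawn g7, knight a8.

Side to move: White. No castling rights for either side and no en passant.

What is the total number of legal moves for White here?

3

White to move; king on a7.
In check: yes, from the black knight on c6.
Legal moves: Kxa8, Kb7, Ka6.
Count: 3.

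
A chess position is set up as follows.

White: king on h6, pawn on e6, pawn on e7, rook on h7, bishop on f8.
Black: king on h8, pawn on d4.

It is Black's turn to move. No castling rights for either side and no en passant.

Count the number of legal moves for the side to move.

1

Black to move; king on h8.
In check: yes, from the white rook on h7.
Legal moves: Kg8.
Count: 1.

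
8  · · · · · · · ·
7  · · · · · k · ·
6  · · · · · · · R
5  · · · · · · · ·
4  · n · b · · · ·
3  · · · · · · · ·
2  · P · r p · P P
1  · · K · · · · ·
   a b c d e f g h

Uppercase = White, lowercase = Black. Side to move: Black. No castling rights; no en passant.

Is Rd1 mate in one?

After Rd1: white king on c1; in check: yes, from the black rook on d1.
King squares — b1: attacked by Rd1; d1: attacked by Pe2; b2: own pawn; c2: attacked by Nb4; d2: attacked by Rd1.
White has no legal moves → checkmate.

yes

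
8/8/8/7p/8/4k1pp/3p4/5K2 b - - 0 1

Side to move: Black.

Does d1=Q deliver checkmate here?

After d1=Q: white king on f1; in check: yes, from the black queen on d1.
King squares — e1: attacked by Qd1; g1: attacked by Qd1; e2: attacked by Qd1; f2: attacked by Ke3; g2: attacked by Ph3.
White has no legal moves → checkmate.

yes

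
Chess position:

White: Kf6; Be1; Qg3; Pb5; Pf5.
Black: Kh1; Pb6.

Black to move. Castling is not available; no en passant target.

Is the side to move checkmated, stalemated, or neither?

Black to move; black king on h1.
In check: no.
King squares — g1: attacked by Qg3; g2: attacked by Qg3; h2: attacked by Qg3.
Legal moves for Black: none.
Not in check and no legal moves → stalemate.

stalemate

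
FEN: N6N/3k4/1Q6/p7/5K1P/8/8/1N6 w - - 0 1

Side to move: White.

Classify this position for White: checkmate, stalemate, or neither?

neither

White to move; white king on f4.
In check: no.
Legal moves for White include: Nf7, Ng6, Nc7, Qd8+, Qb8, Qc7+, Qb7+, Qa7+, Qh6, Qg6, Qf6, Qe6+, Qd6+, Qc6+, Qa6, Qc5, Qb5+, Qxa5, ... (list truncated; more exist).
White has legal moves and is not in check → neither.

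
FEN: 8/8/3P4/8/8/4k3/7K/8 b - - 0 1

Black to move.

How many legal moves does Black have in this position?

8

Black to move; king on e3.
In check: no.
Legal moves: Kf4, Ke4, Kd4, Kf3, Kd3, Kf2, Ke2, Kd2.
Count: 8.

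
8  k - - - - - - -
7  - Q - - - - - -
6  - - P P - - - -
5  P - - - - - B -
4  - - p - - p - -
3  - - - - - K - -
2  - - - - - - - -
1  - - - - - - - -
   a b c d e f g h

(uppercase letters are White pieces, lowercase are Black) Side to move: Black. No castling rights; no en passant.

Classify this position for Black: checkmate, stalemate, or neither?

Black to move; black king on a8.
In check: yes, from the white queen on b7.
King squares — a7: attacked by Qb7; b7: attacked by Pc6; b8: attacked by Qb7.
Legal moves for Black: none.
In check with no legal moves → checkmate.

checkmate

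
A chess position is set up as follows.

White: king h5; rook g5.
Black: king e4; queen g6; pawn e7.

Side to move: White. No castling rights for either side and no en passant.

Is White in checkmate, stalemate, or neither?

White to move; white king on h5.
In check: yes, from the black queen on g6.
Legal moves for White: Kxg6, Kh4, Kg4, Rxg6.
White is in check but has 4 legal moves → neither.

neither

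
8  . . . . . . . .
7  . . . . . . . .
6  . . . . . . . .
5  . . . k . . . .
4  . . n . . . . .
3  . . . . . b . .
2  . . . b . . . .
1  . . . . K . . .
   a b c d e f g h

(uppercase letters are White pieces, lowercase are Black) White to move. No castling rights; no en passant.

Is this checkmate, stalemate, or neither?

White to move; white king on e1.
In check: yes, from the black bishop on d2.
King squares — d1: attacked by Bf3; f1: available; d2: attacked by Nc4; e2: attacked by Bf3; f2: available.
Legal moves for White: Kf2, Kf1.
White is in check but has 2 legal moves → neither.

neither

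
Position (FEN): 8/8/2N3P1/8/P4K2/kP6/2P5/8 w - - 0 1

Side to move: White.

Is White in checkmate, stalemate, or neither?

White to move; white king on f4.
In check: no.
Legal moves for White include: Nd8, Nb8, Ne7, Na7, Ne5, Na5, Nd4, Nb4, Kg5, Kf5, Ke5, Kg4, Ke4, Kg3, Kf3, Ke3, g7, a5, ... (list truncated; more exist).
White has legal moves and is not in check → neither.

neither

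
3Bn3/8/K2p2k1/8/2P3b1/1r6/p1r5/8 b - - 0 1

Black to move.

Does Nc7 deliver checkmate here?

After Nc7: white king on a6; in check: yes, from the black knight on c7.
White has 3 legal replies: Ka7, Ka5, Bxc7.
In check but a legal move exists → not checkmate.

no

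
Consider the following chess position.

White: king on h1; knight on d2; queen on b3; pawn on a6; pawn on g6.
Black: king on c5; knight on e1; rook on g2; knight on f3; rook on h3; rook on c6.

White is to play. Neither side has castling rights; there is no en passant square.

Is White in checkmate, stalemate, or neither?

checkmate

White to move; white king on h1.
In check: yes, from the black rook on h3.
King squares — g1: attacked by Rg2; g2: attacked by Ne1; h2: attacked by Rg2.
Legal moves for White: none.
In check with no legal moves → checkmate.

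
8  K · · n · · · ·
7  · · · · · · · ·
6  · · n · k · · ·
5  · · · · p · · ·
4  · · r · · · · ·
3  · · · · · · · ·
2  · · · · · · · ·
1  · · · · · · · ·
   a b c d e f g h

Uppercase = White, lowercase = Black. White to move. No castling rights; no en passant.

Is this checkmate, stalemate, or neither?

White to move; white king on a8.
In check: no.
King squares — a7: attacked by Nc6; b7: attacked by Nd8; b8: attacked by Nc6.
Legal moves for White: none.
Not in check and no legal moves → stalemate.

stalemate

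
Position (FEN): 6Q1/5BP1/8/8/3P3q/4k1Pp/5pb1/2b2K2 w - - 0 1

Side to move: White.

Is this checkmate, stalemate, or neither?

White to move; white king on f1.
In check: yes, from the black bishop on g2.
King squares — e1: attacked by Pf2; g1: attacked by Pf2; e2: attacked by Ke3; f2: attacked by Ke3; g2: attacked by Ph3.
Legal moves for White: none.
In check with no legal moves → checkmate.

checkmate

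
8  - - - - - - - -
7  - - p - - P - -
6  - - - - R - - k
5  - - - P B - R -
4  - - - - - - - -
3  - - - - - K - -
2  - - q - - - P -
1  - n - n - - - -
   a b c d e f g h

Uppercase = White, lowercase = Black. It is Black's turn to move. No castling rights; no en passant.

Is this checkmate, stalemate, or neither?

Black to move; black king on h6.
In check: yes, from the white rook on e6.
King squares — g5: available; h5: attacked by Rg5; g6: attacked by Rg5; g7: attacked by Be5; h7: available.
Legal moves for Black: Kh7, Kxg5, Qg6.
Black is in check but has 3 legal moves → neither.

neither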